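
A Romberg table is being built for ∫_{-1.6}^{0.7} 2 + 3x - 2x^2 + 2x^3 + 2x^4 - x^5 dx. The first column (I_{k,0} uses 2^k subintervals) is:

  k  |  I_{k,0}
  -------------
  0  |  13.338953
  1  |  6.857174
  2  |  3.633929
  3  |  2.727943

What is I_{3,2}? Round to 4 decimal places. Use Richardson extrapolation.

Richardson extrapolation on the trapezoidal column (denominator 4−1=3):
I_{2,1} = 3.633929 + (3.633929 − 6.857174)/3 = 2.559514
I_{3,1} = (4·2.727943 − 3.633929) / 3 = 2.425948
I_{3,2} = (16·2.425948 − 2.559514) / 15 = 2.417044
(Column j=1 coincides with Simpson's rule on the same nodes.)

2.4170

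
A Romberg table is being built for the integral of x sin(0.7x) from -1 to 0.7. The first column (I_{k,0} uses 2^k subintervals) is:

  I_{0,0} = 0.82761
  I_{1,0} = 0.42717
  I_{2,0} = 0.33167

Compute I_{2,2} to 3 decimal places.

0.300

I_{1,1} = 0.42717 + (0.42717 − 0.82761)/3 = 0.29369
I_{2,1} = (4·0.33167 − 0.42717) / 3 = 0.29984
I_{2,2} = (16·0.29984 − 0.29369) / 15 = 0.30025
(Column j=1 coincides with Simpson's rule on the same nodes.)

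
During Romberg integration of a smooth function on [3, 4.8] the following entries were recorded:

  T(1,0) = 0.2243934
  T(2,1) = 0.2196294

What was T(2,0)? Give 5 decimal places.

From T(2,1) = (4·T(2,0) − T(1,0))/3, solve for T(2,0):
4·T(2,0) = 3·0.2196294 + 0.2243934 = 0.8832816
T(2,0) = 0.2208204

0.22082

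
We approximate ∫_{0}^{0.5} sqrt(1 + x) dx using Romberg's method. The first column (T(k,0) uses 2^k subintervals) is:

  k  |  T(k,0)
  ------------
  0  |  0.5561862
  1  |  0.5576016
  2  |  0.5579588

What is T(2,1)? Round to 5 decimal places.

T(2,1) = 0.5579588 + (0.5579588 − 0.5576016)/3 = 0.5580779

0.55808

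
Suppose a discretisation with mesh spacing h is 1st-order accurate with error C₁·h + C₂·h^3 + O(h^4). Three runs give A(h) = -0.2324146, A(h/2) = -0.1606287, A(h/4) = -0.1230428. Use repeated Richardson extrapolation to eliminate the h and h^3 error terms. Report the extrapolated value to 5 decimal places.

First eliminate the h term (factor 2^1 = 2):
  B₁ = (2·(-0.1606287) − (-0.2324146))/1 = -0.0888428
  B₂ = (2·(-0.1230428) − (-0.1606287))/1 = -0.0854569
Then eliminate the h^3 term (factor 2^3 = 8):
  (8·(-0.0854569) − (-0.0888428))/7 = -0.0849732

-0.08497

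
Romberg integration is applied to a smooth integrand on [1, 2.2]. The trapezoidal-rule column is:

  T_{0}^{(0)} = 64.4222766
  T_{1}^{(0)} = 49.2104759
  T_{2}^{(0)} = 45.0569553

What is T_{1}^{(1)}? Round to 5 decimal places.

44.13988

T_{1}^{(1)} = 49.2104759 + (49.2104759 − 64.4222766)/3 = 44.1398757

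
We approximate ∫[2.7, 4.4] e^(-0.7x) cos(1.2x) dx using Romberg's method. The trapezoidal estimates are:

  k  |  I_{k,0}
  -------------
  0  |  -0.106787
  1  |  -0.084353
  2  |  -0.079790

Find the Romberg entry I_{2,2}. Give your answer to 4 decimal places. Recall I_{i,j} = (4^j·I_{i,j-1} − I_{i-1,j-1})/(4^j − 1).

I_{1,1} = -0.084353 + (-0.084353 − (-0.106787))/3 = -0.076875
I_{2,1} = -0.079790 + (-0.079790 − (-0.084353))/3 = -0.078269
I_{2,2} = (16·(-0.078269) − (-0.076875)) / 15 = -0.078362
(Column j=1 coincides with Simpson's rule on the same nodes.)

-0.0784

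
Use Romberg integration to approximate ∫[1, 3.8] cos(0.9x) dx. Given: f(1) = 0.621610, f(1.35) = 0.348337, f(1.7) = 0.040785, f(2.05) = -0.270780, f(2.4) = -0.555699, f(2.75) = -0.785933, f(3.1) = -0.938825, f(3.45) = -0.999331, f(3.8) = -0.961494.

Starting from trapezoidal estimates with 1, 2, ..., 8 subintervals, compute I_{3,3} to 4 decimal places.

I_{0,0} (trapezoid, 1 panel, h=2.8000): -0.475838
I_{1,0} (trapezoid, 2 panels, h=1.4000): -1.015897
I_{2,0} (trapezoid, 4 panels, h=0.7000): -1.136577
I_{3,0} (trapezoid, 8 panels, h=0.3500): -1.165986
I_{1,1} = -1.015897 + (-1.015897 − (-0.475838))/3 = -1.195917
I_{2,1} = -1.136577 + (-1.136577 − (-1.015897))/3 = -1.176804
I_{3,1} = -1.165986 + (-1.165986 − (-1.136577))/3 = -1.175789
I_{2,2} = -1.176804 + (-1.176804 − (-1.195917))/15 = -1.175530
I_{3,2} = -1.175789 + (-1.175789 − (-1.176804))/15 = -1.175721
I_{3,3} = -1.175721 + (-1.175721 − (-1.175530))/63 = -1.175724

-1.1757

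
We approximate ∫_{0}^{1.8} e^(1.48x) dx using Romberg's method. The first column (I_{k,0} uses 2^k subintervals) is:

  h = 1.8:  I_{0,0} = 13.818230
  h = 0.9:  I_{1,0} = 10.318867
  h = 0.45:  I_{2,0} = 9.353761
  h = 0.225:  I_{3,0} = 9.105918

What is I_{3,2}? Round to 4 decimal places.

Richardson extrapolation on the trapezoidal column (denominator 4−1=3):
I_{2,1} = (4·9.353761 − 10.318867) / 3 = 9.032059
I_{3,1} = 9.105918 + (9.105918 − 9.353761)/3 = 9.023304
I_{3,2} = 9.023304 + (9.023304 − 9.032059)/15 = 9.022720

9.0227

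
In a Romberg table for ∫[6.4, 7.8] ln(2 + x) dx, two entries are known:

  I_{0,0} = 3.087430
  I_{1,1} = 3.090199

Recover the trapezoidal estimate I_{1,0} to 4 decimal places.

From I_{1,1} = (4·I_{1,0} − I_{0,0})/3, solve for I_{1,0}:
4·I_{1,0} = 3·3.090199 + 3.087430 = 12.358027
I_{1,0} = 3.089507

3.0895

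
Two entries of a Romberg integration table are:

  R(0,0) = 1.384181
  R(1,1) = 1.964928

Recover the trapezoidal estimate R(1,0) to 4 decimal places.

1.8197

From R(1,1) = (4·R(1,0) − R(0,0))/3, solve for R(1,0):
4·R(1,0) = 3·1.964928 + 1.384181 = 7.278965
R(1,0) = 1.819741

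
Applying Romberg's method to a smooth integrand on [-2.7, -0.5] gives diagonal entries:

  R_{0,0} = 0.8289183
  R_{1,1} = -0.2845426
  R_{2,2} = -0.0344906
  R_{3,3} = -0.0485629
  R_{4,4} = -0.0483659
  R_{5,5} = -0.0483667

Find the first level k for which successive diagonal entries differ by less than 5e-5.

|R_{1,1} − R_{0,0}| = 1.1134609 ≥ 5e-5
|R_{2,2} − R_{1,1}| = 0.2500520 ≥ 5e-5
|R_{3,3} − R_{2,2}| = 0.0140723 ≥ 5e-5
|R_{4,4} − R_{3,3}| = 0.0001970 ≥ 5e-5
|R_{5,5} − R_{4,4}| = 0.0000008 < 5e-5

k = 5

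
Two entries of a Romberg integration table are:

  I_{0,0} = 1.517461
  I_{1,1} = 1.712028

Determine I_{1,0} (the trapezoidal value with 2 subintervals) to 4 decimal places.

1.6634

From I_{1,1} = (4·I_{1,0} − I_{0,0})/3, solve for I_{1,0}:
4·I_{1,0} = 3·1.712028 + 1.517461 = 6.653545
I_{1,0} = 1.663386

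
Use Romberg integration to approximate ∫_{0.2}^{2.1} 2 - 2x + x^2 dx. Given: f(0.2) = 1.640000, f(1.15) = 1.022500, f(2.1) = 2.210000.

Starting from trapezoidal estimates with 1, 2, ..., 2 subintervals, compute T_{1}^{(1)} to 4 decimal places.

T_{0}^{(0)} (trapezoid, 1 panel, h=1.9000): 3.657500
T_{1}^{(0)} (trapezoid, 2 panels, h=0.9500): 2.800125
T_{1}^{(1)} = 2.800125 + (2.800125 − 3.657500)/3 = 2.514333

2.5143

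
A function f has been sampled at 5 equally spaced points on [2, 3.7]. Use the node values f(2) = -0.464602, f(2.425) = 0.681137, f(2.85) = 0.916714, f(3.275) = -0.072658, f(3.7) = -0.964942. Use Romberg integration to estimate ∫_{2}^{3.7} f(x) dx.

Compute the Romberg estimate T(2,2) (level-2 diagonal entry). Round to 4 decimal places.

T(0,0) (trapezoid, 1 panel, h=1.7000): -1.215112
T(1,0) (trapezoid, 2 panels, h=0.8500): 0.171651
T(2,0) (trapezoid, 4 panels, h=0.4250): 0.344429
T(1,1) = 0.171651 + (0.171651 − (-1.215112))/3 = 0.633905
T(2,1) = 0.344429 + (0.344429 − 0.171651)/3 = 0.402022
T(2,2) = 0.402022 + (0.402022 − 0.633905)/15 = 0.386563

0.3866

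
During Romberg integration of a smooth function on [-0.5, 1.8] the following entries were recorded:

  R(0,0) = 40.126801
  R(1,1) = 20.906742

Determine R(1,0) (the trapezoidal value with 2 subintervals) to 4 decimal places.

From R(1,1) = (4·R(1,0) − R(0,0))/3, solve for R(1,0):
4·R(1,0) = 3·20.906742 + 40.126801 = 102.847027
R(1,0) = 25.711757

25.7118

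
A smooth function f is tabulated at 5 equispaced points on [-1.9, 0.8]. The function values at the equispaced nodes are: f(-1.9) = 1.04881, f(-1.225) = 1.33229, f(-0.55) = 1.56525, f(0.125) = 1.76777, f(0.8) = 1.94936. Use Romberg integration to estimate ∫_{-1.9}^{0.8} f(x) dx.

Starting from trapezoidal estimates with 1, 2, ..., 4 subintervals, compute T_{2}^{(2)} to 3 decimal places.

4.169

T_{0}^{(0)} (trapezoid, 1 panel, h=2.7000): 4.04753
T_{1}^{(0)} (trapezoid, 2 panels, h=1.3500): 4.13685
T_{2}^{(0)} (trapezoid, 4 panels, h=0.6750): 4.16097
T_{1}^{(1)} = 4.13685 + (4.13685 − 4.04753)/3 = 4.16662
T_{2}^{(1)} = 4.16097 + (4.16097 − 4.13685)/3 = 4.16901
T_{2}^{(2)} = 4.16901 + (4.16901 − 4.16662)/15 = 4.16917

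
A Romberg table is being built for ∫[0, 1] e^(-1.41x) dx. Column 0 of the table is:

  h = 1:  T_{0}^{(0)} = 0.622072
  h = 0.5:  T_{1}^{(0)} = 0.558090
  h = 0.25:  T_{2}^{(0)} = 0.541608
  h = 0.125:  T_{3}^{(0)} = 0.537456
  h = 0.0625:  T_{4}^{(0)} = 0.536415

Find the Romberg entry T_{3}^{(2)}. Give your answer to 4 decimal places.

0.5361

Richardson extrapolation on the trapezoidal column (denominator 4−1=3):
T_{2}^{(1)} = (4·0.541608 − 0.558090) / 3 = 0.536114
T_{3}^{(1)} = 0.537456 + (0.537456 − 0.541608)/3 = 0.536072
T_{3}^{(2)} = (16·0.536072 − 0.536114) / 15 = 0.536069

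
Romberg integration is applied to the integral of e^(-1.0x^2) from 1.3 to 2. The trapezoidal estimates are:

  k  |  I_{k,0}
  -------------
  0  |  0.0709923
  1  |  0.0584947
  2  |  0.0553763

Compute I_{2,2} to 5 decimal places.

I_{1,1} = 0.0584947 + (0.0584947 − 0.0709923)/3 = 0.0543288
I_{2,1} = (4·0.0553763 − 0.0584947) / 3 = 0.0543368
I_{2,2} = 0.0543368 + (0.0543368 − 0.0543288)/15 = 0.0543373
(Column j=1 coincides with Simpson's rule on the same nodes.)

0.05434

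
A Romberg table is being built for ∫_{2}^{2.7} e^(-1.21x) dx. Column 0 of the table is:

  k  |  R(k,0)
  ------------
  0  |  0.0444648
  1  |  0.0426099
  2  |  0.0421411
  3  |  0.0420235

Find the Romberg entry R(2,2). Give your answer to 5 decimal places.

Richardson extrapolation on the trapezoidal column (denominator 4−1=3):
R(1,1) = 0.0426099 + (0.0426099 − 0.0444648)/3 = 0.0419916
R(2,1) = 0.0421411 + (0.0421411 − 0.0426099)/3 = 0.0419848
R(2,2) = (16·0.0419848 − 0.0419916) / 15 = 0.0419843
(Column j=1 coincides with Simpson's rule on the same nodes.)

0.04198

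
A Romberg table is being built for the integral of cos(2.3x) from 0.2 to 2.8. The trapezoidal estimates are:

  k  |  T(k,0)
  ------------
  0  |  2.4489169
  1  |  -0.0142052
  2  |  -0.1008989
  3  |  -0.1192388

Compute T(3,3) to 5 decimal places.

-0.12573

T(1,1) = -0.0142052 + (-0.0142052 − 2.4489169)/3 = -0.8352459
T(2,1) = -0.1008989 + (-0.1008989 − (-0.0142052))/3 = -0.1297968
T(3,1) = -0.1192388 + (-0.1192388 − (-0.1008989))/3 = -0.1253521
T(2,2) = -0.1297968 + (-0.1297968 − (-0.8352459))/15 = -0.0827669
T(3,2) = -0.1253521 + (-0.1253521 − (-0.1297968))/15 = -0.1250558
T(3,3) = -0.1250558 + (-0.1250558 − (-0.0827669))/63 = -0.1257271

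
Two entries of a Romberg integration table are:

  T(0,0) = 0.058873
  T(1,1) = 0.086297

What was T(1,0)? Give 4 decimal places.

0.0794

From T(1,1) = (4·T(1,0) − T(0,0))/3, solve for T(1,0):
4·T(1,0) = 3·0.086297 + 0.058873 = 0.317764
T(1,0) = 0.079441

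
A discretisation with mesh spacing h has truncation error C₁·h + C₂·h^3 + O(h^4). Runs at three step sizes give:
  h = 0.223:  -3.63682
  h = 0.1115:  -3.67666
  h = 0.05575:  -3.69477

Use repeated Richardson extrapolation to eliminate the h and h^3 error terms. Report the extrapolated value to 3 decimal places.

First eliminate the h term (factor 2^1 = 2):
  B₁ = (2·(-3.67666) − (-3.63682))/1 = -3.71650
  B₂ = (2·(-3.69477) − (-3.67666))/1 = -3.71288
Then eliminate the h^3 term (factor 2^3 = 8):
  (8·(-3.71288) − (-3.71650))/7 = -3.71236

-3.712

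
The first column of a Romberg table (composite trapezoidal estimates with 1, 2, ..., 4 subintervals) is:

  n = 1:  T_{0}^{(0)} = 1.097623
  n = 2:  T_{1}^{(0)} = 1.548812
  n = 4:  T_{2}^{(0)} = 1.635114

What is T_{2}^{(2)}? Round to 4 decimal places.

1.6615

T_{1}^{(1)} = 1.548812 + (1.548812 − 1.097623)/3 = 1.699208
T_{2}^{(1)} = (4·1.635114 − 1.548812) / 3 = 1.663881
T_{2}^{(2)} = 1.663881 + (1.663881 − 1.699208)/15 = 1.661526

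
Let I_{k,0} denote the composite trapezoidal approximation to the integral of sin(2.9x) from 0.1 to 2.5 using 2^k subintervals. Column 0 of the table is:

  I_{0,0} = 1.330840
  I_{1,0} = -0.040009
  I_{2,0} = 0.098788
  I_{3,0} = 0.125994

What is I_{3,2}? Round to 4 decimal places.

I_{2,1} = (4·0.098788 − (-0.040009)) / 3 = 0.145054
I_{3,1} = (4·0.125994 − 0.098788) / 3 = 0.135063
I_{3,2} = (16·0.135063 − 0.145054) / 15 = 0.134397

0.1344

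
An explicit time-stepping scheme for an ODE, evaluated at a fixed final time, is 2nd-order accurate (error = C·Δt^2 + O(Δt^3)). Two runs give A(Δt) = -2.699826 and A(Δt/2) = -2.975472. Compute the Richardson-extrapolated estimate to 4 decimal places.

-3.0674

The leading error scales as Δt^2; refining by a factor of 2 reduces it by 2^2 = 4.
Extrapolated value = (4·A(Δt/2) − A(Δt)) / (4 − 1)
= (4·(-2.975472) − (-2.699826)) / 3
= -9.202062 / 3 = -3.067354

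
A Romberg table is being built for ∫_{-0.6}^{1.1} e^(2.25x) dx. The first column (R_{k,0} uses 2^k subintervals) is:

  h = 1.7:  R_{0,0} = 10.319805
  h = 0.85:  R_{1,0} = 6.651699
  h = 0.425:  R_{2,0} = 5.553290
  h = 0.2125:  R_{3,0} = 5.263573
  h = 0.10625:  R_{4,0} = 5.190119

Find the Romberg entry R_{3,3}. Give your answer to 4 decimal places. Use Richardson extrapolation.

R_{1,1} = 6.651699 + (6.651699 − 10.319805)/3 = 5.428997
R_{2,1} = 5.553290 + (5.553290 − 6.651699)/3 = 5.187154
R_{3,1} = (4·5.263573 − 5.553290) / 3 = 5.167001
R_{2,2} = 5.187154 + (5.187154 − 5.428997)/15 = 5.171031
R_{3,2} = 5.167001 + (5.167001 − 5.187154)/15 = 5.165657
R_{3,3} = 5.165657 + (5.165657 − 5.171031)/63 = 5.165572

5.1656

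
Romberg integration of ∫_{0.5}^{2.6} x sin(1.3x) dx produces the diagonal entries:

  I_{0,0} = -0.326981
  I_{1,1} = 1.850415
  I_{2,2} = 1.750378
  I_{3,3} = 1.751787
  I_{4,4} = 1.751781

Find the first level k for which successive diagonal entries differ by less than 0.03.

k = 3

|I_{1,1} − I_{0,0}| = 2.177396 ≥ 0.03
|I_{2,2} − I_{1,1}| = 0.100037 ≥ 0.03
|I_{3,3} − I_{2,2}| = 0.001409 < 0.03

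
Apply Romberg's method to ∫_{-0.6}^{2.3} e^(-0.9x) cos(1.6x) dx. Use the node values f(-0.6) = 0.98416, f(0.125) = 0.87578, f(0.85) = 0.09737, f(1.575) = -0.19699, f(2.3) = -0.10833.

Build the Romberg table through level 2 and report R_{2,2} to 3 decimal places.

R_{0,0} (trapezoid, 1 panel, h=2.9000): 1.26995
R_{1,0} (trapezoid, 2 panels, h=1.4500): 0.77616
R_{2,0} (trapezoid, 4 panels, h=0.7250): 0.88020
R_{1,1} = 0.77616 + (0.77616 − 1.26995)/3 = 0.61156
R_{2,1} = 0.88020 + (0.88020 − 0.77616)/3 = 0.91488
R_{2,2} = 0.91488 + (0.91488 − 0.61156)/15 = 0.93510

0.935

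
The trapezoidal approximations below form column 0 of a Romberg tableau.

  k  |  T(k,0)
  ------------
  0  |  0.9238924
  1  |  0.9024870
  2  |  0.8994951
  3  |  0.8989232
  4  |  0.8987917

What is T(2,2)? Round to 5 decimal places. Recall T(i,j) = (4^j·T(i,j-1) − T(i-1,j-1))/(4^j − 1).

0.89871

T(1,1) = (4·0.9024870 − 0.9238924) / 3 = 0.8953519
T(2,1) = 0.8994951 + (0.8994951 − 0.9024870)/3 = 0.8984978
T(2,2) = (16·0.8984978 − 0.8953519) / 15 = 0.8987075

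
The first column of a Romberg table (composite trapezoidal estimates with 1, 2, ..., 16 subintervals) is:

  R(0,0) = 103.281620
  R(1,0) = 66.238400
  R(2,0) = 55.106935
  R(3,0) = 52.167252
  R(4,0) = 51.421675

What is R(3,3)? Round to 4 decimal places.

51.1725

R(1,1) = (4·66.238400 − 103.281620) / 3 = 53.890660
R(2,1) = 55.106935 + (55.106935 − 66.238400)/3 = 51.396447
R(3,1) = (4·52.167252 − 55.106935) / 3 = 51.187358
R(2,2) = (16·51.396447 − 53.890660) / 15 = 51.230166
R(3,2) = (16·51.187358 − 51.396447) / 15 = 51.173419
R(3,3) = (64·51.173419 − 51.230166) / 63 = 51.172518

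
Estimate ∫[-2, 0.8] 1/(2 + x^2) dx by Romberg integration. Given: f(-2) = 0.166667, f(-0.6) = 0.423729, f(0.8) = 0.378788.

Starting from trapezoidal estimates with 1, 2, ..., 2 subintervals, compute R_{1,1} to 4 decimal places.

1.0455

R_{0,0} (trapezoid, 1 panel, h=2.8000): 0.763637
R_{1,0} (trapezoid, 2 panels, h=1.4000): 0.975039
R_{1,1} = 0.975039 + (0.975039 − 0.763637)/3 = 1.045506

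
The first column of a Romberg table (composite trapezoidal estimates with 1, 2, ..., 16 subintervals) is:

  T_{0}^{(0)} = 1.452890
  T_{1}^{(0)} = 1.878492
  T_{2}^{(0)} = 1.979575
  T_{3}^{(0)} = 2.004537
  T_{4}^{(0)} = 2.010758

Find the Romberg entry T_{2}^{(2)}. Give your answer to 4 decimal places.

T_{1}^{(1)} = 1.878492 + (1.878492 − 1.452890)/3 = 2.020359
T_{2}^{(1)} = 1.979575 + (1.979575 − 1.878492)/3 = 2.013269
T_{2}^{(2)} = (16·2.013269 − 2.020359) / 15 = 2.012796

2.0128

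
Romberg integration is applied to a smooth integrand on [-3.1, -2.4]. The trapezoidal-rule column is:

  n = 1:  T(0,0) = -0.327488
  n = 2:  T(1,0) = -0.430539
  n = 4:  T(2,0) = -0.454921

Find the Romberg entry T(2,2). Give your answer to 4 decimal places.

-0.4629

Richardson extrapolation on the trapezoidal column (denominator 4−1=3):
T(1,1) = -0.430539 + (-0.430539 − (-0.327488))/3 = -0.464889
T(2,1) = -0.454921 + (-0.454921 − (-0.430539))/3 = -0.463048
T(2,2) = (16·(-0.463048) − (-0.464889)) / 15 = -0.462925
(Column j=1 coincides with Simpson's rule on the same nodes.)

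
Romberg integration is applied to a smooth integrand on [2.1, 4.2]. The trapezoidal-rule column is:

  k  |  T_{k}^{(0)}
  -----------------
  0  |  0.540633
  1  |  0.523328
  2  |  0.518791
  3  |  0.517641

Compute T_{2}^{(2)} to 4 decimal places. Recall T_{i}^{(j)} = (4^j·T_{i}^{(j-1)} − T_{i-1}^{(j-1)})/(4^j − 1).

Richardson extrapolation on the trapezoidal column (denominator 4−1=3):
T_{1}^{(1)} = 0.523328 + (0.523328 − 0.540633)/3 = 0.517560
T_{2}^{(1)} = 0.518791 + (0.518791 − 0.523328)/3 = 0.517279
T_{2}^{(2)} = 0.517279 + (0.517279 − 0.517560)/15 = 0.517260

0.5173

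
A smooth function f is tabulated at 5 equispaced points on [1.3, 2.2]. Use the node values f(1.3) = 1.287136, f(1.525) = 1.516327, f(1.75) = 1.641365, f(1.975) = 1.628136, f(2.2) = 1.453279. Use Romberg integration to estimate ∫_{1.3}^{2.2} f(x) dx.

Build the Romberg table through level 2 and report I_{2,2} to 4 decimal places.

I_{0,0} (trapezoid, 1 panel, h=0.9000): 1.233187
I_{1,0} (trapezoid, 2 panels, h=0.4500): 1.355208
I_{2,0} (trapezoid, 4 panels, h=0.2250): 1.385108
I_{1,1} = 1.355208 + (1.355208 − 1.233187)/3 = 1.395882
I_{2,1} = 1.385108 + (1.385108 − 1.355208)/3 = 1.395075
I_{2,2} = 1.395075 + (1.395075 − 1.395882)/15 = 1.395021

1.3950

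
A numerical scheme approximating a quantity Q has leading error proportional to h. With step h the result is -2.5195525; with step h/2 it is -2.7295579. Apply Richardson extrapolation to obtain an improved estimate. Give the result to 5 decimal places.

-2.93956

Extrapolated value = (2·A(h/2) − A(h)) / (2 − 1)
= (2·(-2.7295579) − (-2.5195525)) / 1
= -2.9395633 / 1 = -2.9395633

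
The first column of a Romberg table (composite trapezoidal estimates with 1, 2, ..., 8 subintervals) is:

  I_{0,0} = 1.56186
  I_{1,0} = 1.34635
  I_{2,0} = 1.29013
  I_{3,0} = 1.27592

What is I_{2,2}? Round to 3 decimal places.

Richardson extrapolation on the trapezoidal column (denominator 4−1=3):
I_{1,1} = (4·1.34635 − 1.56186) / 3 = 1.27451
I_{2,1} = (4·1.29013 − 1.34635) / 3 = 1.27139
I_{2,2} = 1.27139 + (1.27139 − 1.27451)/15 = 1.27118

1.271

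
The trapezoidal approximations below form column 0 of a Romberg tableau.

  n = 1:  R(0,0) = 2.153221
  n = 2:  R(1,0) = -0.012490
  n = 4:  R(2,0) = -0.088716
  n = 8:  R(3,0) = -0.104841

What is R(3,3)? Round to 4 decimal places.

R(1,1) = -0.012490 + (-0.012490 − 2.153221)/3 = -0.734394
R(2,1) = -0.088716 + (-0.088716 − (-0.012490))/3 = -0.114125
R(3,1) = (4·(-0.104841) − (-0.088716)) / 3 = -0.110216
R(2,2) = (16·(-0.114125) − (-0.734394)) / 15 = -0.072774
R(3,2) = (16·(-0.110216) − (-0.114125)) / 15 = -0.109955
R(3,3) = (64·(-0.109955) − (-0.072774)) / 63 = -0.110545
(Column j=1 coincides with Simpson's rule on the same nodes.)

-0.1105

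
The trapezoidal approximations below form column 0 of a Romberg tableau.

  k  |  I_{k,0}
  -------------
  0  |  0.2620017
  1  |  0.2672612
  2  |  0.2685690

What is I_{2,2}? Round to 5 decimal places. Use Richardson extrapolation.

0.26900

I_{1,1} = (4·0.2672612 − 0.2620017) / 3 = 0.2690144
I_{2,1} = (4·0.2685690 − 0.2672612) / 3 = 0.2690049
I_{2,2} = 0.2690049 + (0.2690049 − 0.2690144)/15 = 0.2690043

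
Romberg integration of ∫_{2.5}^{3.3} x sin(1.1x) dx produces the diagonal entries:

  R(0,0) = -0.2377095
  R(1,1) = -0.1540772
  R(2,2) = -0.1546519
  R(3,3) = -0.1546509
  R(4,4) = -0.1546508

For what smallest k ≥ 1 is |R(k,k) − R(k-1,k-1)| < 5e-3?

|R(1,1) − R(0,0)| = 0.0836323 ≥ 5e-3
|R(2,2) − R(1,1)| = 0.0005747 < 5e-3

k = 2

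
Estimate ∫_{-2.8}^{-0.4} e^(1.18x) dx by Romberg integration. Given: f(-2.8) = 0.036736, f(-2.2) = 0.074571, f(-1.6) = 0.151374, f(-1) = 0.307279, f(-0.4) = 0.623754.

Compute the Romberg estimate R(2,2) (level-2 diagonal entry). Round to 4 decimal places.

0.4976

R(0,0) (trapezoid, 1 panel, h=2.4000): 0.792588
R(1,0) (trapezoid, 2 panels, h=1.2000): 0.577943
R(2,0) (trapezoid, 4 panels, h=0.6000): 0.518081
R(1,1) = 0.577943 + (0.577943 − 0.792588)/3 = 0.506395
R(2,1) = 0.518081 + (0.518081 − 0.577943)/3 = 0.498127
R(2,2) = 0.498127 + (0.498127 − 0.506395)/15 = 0.497576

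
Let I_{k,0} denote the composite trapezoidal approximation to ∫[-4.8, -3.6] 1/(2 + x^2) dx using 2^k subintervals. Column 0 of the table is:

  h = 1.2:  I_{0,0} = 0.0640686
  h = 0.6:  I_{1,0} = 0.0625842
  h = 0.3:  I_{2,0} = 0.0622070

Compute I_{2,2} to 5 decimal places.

0.06208

Richardson extrapolation on the trapezoidal column (denominator 4−1=3):
I_{1,1} = (4·0.0625842 − 0.0640686) / 3 = 0.0620894
I_{2,1} = (4·0.0622070 − 0.0625842) / 3 = 0.0620813
I_{2,2} = (16·0.0620813 − 0.0620894) / 15 = 0.0620808
(Column j=1 coincides with Simpson's rule on the same nodes.)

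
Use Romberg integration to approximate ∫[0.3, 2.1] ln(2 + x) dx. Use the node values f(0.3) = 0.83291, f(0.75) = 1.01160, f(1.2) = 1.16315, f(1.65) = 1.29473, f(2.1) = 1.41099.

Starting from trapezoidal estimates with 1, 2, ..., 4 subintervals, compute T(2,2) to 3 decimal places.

2.069

T(0,0) (trapezoid, 1 panel, h=1.8000): 2.01951
T(1,0) (trapezoid, 2 panels, h=0.9000): 2.05659
T(2,0) (trapezoid, 4 panels, h=0.4500): 2.06614
T(1,1) = 2.05659 + (2.05659 − 2.01951)/3 = 2.06895
T(2,1) = 2.06614 + (2.06614 − 2.05659)/3 = 2.06932
T(2,2) = 2.06932 + (2.06932 − 2.06895)/15 = 2.06934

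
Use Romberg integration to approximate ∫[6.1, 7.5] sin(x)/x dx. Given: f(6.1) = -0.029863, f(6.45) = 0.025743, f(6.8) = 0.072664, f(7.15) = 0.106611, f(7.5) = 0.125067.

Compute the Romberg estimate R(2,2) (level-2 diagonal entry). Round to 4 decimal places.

R(0,0) (trapezoid, 1 panel, h=1.4000): 0.066643
R(1,0) (trapezoid, 2 panels, h=0.7000): 0.084186
R(2,0) (trapezoid, 4 panels, h=0.3500): 0.088417
R(1,1) = 0.084186 + (0.084186 − 0.066643)/3 = 0.090034
R(2,1) = 0.088417 + (0.088417 − 0.084186)/3 = 0.089827
R(2,2) = 0.089827 + (0.089827 − 0.090034)/15 = 0.089813

0.0898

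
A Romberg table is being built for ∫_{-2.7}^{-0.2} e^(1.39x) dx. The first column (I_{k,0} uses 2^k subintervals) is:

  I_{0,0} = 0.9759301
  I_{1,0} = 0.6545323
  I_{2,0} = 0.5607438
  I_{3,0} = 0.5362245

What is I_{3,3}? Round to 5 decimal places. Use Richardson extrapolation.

Richardson extrapolation on the trapezoidal column (denominator 4−1=3):
I_{1,1} = (4·0.6545323 − 0.9759301) / 3 = 0.5473997
I_{2,1} = 0.5607438 + (0.5607438 − 0.6545323)/3 = 0.5294810
I_{3,1} = (4·0.5362245 − 0.5607438) / 3 = 0.5280514
I_{2,2} = 0.5294810 + (0.5294810 − 0.5473997)/15 = 0.5282864
I_{3,2} = 0.5280514 + (0.5280514 − 0.5294810)/15 = 0.5279561
I_{3,3} = 0.5279561 + (0.5279561 − 0.5282864)/63 = 0.5279509
(Column j=1 coincides with Simpson's rule on the same nodes.)

0.52795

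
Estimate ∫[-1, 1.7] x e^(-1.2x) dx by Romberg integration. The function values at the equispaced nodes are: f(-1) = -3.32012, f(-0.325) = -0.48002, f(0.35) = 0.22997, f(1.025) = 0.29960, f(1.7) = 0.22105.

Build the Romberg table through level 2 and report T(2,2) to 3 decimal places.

T(0,0) (trapezoid, 1 panel, h=2.7000): -4.18374
T(1,0) (trapezoid, 2 panels, h=1.3500): -1.78141
T(2,0) (trapezoid, 4 panels, h=0.6750): -1.01249
T(1,1) = -1.78141 + (-1.78141 − (-4.18374))/3 = -0.98063
T(2,1) = -1.01249 + (-1.01249 − (-1.78141))/3 = -0.75618
T(2,2) = -0.75618 + (-0.75618 − (-0.98063))/15 = -0.74122

-0.741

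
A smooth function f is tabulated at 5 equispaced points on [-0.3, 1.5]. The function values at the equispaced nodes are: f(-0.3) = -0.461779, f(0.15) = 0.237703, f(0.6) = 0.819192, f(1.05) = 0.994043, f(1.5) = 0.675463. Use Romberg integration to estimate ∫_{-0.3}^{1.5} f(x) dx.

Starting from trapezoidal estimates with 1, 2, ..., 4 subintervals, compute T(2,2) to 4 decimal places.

T(0,0) (trapezoid, 1 panel, h=1.8000): 0.192316
T(1,0) (trapezoid, 2 panels, h=0.9000): 0.833431
T(2,0) (trapezoid, 4 panels, h=0.4500): 0.971001
T(1,1) = 0.833431 + (0.833431 − 0.192316)/3 = 1.047136
T(2,1) = 0.971001 + (0.971001 − 0.833431)/3 = 1.016858
T(2,2) = 1.016858 + (1.016858 − 1.047136)/15 = 1.014839

1.0148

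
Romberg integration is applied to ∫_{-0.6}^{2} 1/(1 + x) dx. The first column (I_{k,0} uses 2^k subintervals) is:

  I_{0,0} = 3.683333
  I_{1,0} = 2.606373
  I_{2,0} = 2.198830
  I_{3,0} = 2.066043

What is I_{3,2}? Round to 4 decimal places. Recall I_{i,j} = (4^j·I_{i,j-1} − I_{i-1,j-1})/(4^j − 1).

Richardson extrapolation on the trapezoidal column (denominator 4−1=3):
I_{2,1} = (4·2.198830 − 2.606373) / 3 = 2.062982
I_{3,1} = (4·2.066043 − 2.198830) / 3 = 2.021781
I_{3,2} = (16·2.021781 − 2.062982) / 15 = 2.019034

2.0190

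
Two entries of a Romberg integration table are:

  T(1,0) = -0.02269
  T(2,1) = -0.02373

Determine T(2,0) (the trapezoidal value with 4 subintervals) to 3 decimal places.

-0.023

From T(2,1) = (4·T(2,0) − T(1,0))/3, solve for T(2,0):
4·T(2,0) = 3·(-0.02373) + (-0.02269) = -0.09388
T(2,0) = -0.02347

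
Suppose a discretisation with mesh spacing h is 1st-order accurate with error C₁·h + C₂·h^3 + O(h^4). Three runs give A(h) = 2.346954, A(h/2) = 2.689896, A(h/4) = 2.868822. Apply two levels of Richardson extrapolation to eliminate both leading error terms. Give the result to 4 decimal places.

3.0499

First eliminate the h term (factor 2^1 = 2):
  B₁ = (2·2.689896 − 2.346954)/1 = 3.032838
  B₂ = (2·2.868822 − 2.689896)/1 = 3.047748
Then eliminate the h^3 term (factor 2^3 = 8):
  (8·3.047748 − 3.032838)/7 = 3.049878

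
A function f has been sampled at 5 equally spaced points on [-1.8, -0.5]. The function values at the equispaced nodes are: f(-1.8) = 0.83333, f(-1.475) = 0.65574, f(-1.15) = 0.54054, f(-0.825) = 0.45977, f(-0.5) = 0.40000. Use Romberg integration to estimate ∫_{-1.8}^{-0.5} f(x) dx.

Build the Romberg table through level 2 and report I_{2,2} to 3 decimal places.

I_{0,0} (trapezoid, 1 panel, h=1.3000): 0.80166
I_{1,0} (trapezoid, 2 panels, h=0.6500): 0.75218
I_{2,0} (trapezoid, 4 panels, h=0.3250): 0.73863
I_{1,1} = 0.75218 + (0.75218 − 0.80166)/3 = 0.73569
I_{2,1} = 0.73863 + (0.73863 − 0.75218)/3 = 0.73411
I_{2,2} = 0.73411 + (0.73411 − 0.73569)/15 = 0.73400

0.734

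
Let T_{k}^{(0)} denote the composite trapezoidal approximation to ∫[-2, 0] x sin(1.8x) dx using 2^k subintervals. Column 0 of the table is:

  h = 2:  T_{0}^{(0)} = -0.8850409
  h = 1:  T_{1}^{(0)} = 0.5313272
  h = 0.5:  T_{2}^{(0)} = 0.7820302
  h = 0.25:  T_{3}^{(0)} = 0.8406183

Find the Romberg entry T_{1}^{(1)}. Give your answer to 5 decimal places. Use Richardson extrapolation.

1.00345

Richardson extrapolation on the trapezoidal column (denominator 4−1=3):
T_{1}^{(1)} = 0.5313272 + (0.5313272 − (-0.8850409))/3 = 1.0034499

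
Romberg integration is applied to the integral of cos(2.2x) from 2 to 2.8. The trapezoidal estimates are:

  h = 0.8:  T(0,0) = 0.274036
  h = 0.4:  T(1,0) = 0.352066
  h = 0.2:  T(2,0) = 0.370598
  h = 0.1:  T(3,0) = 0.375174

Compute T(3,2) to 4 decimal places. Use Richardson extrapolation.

T(2,1) = 0.370598 + (0.370598 − 0.352066)/3 = 0.376775
T(3,1) = (4·0.375174 − 0.370598) / 3 = 0.376699
T(3,2) = (16·0.376699 − 0.376775) / 15 = 0.376694

0.3767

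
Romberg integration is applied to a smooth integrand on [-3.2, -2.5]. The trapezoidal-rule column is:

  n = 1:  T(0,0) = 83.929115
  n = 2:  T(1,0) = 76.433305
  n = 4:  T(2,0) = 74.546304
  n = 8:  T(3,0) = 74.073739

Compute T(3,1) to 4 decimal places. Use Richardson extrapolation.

T(3,1) = (4·74.073739 − 74.546304) / 3 = 73.916217

73.9162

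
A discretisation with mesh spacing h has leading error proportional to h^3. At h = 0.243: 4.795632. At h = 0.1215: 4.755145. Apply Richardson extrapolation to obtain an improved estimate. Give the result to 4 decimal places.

Extrapolated value = (8·A(h/2) − A(h)) / (8 − 1)
= (8·4.755145 − 4.795632) / 7
= 33.245528 / 7 = 4.749361

4.7494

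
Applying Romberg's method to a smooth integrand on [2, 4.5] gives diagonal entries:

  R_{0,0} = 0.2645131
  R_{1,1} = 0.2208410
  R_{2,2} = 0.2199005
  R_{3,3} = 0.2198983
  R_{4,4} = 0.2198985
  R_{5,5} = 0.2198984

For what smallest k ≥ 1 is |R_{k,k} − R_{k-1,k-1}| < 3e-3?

k = 2

|R_{1,1} − R_{0,0}| = 0.0436721 ≥ 3e-3
|R_{2,2} − R_{1,1}| = 0.0009405 < 3e-3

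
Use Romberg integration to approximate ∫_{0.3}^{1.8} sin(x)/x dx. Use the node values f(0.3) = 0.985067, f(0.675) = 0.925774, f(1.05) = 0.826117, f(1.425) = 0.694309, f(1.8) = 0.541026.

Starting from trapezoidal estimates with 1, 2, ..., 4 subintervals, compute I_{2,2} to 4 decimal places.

1.2073

I_{0,0} (trapezoid, 1 panel, h=1.5000): 1.144570
I_{1,0} (trapezoid, 2 panels, h=0.7500): 1.191873
I_{2,0} (trapezoid, 4 panels, h=0.3750): 1.203467
I_{1,1} = 1.191873 + (1.191873 − 1.144570)/3 = 1.207641
I_{2,1} = 1.203467 + (1.203467 − 1.191873)/3 = 1.207332
I_{2,2} = 1.207332 + (1.207332 − 1.207641)/15 = 1.207311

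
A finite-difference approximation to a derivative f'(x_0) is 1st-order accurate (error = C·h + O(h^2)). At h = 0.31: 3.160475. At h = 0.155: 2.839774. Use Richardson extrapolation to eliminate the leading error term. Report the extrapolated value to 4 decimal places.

The leading error scales as h; refining by a factor of 2 reduces it by 2^1 = 2.
Extrapolated value = (2·A(h/2) − A(h)) / (2 − 1)
= (2·2.839774 − 3.160475) / 1
= 2.519073 / 1 = 2.519073

2.5191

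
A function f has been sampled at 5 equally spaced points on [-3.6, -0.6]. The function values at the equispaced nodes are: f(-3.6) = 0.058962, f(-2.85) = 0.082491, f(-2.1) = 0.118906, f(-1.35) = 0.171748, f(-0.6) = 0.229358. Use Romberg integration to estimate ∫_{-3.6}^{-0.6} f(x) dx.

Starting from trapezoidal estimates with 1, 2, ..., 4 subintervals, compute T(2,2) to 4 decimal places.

T(0,0) (trapezoid, 1 panel, h=3.0000): 0.432480
T(1,0) (trapezoid, 2 panels, h=1.5000): 0.394599
T(2,0) (trapezoid, 4 panels, h=0.7500): 0.387979
T(1,1) = 0.394599 + (0.394599 − 0.432480)/3 = 0.381972
T(2,1) = 0.387979 + (0.387979 − 0.394599)/3 = 0.385772
T(2,2) = 0.385772 + (0.385772 − 0.381972)/15 = 0.386025

0.3860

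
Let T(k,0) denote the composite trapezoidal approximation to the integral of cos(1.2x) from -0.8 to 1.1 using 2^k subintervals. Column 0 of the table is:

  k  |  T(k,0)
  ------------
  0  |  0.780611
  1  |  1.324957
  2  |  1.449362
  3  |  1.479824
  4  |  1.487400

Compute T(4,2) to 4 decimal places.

1.4899

T(3,1) = (4·1.479824 − 1.449362) / 3 = 1.489978
T(4,1) = 1.487400 + (1.487400 − 1.479824)/3 = 1.489925
T(4,2) = (16·1.489925 − 1.489978) / 15 = 1.489921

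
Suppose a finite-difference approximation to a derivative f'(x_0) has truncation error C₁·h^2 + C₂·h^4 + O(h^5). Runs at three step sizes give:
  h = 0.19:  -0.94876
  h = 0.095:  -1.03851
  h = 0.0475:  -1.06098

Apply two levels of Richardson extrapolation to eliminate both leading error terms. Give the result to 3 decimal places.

First eliminate the h^2 term (factor 2^2 = 4):
  B₁ = (4·(-1.03851) − (-0.94876))/3 = -1.06843
  B₂ = (4·(-1.06098) − (-1.03851))/3 = -1.06847
Then eliminate the h^4 term (factor 2^4 = 16):
  (16·(-1.06847) − (-1.06843))/15 = -1.06847

-1.068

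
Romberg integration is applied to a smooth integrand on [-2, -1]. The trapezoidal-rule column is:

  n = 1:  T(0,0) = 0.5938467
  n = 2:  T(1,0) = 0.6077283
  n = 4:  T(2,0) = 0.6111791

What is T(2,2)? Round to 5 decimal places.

Richardson extrapolation on the trapezoidal column (denominator 4−1=3):
T(1,1) = (4·0.6077283 − 0.5938467) / 3 = 0.6123555
T(2,1) = (4·0.6111791 − 0.6077283) / 3 = 0.6123294
T(2,2) = 0.6123294 + (0.6123294 − 0.6123555)/15 = 0.6123277

0.61233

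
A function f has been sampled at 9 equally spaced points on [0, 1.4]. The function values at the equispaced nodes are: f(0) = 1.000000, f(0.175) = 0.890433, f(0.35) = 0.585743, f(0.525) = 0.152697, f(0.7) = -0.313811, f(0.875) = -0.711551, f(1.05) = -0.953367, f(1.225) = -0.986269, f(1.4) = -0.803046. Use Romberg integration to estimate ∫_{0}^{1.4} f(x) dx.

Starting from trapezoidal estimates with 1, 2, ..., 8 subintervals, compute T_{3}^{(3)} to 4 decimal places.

-0.2207

T_{0}^{(0)} (trapezoid, 1 panel, h=1.4000): 0.137868
T_{1}^{(0)} (trapezoid, 2 panels, h=0.7000): -0.150734
T_{2}^{(0)} (trapezoid, 4 panels, h=0.3500): -0.204035
T_{3}^{(0)} (trapezoid, 8 panels, h=0.1750): -0.216588
T_{1}^{(1)} = -0.150734 + (-0.150734 − 0.137868)/3 = -0.246935
T_{2}^{(1)} = -0.204035 + (-0.204035 − (-0.150734))/3 = -0.221802
T_{3}^{(1)} = -0.216588 + (-0.216588 − (-0.204035))/3 = -0.220772
T_{2}^{(2)} = -0.221802 + (-0.221802 − (-0.246935))/15 = -0.220126
T_{3}^{(2)} = -0.220772 + (-0.220772 − (-0.221802))/15 = -0.220703
T_{3}^{(3)} = -0.220703 + (-0.220703 − (-0.220126))/63 = -0.220712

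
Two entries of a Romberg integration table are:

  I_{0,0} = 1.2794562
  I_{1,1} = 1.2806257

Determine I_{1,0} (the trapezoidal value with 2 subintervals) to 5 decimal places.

From I_{1,1} = (4·I_{1,0} − I_{0,0})/3, solve for I_{1,0}:
4·I_{1,0} = 3·1.2806257 + 1.2794562 = 5.1213333
I_{1,0} = 1.2803333

1.28033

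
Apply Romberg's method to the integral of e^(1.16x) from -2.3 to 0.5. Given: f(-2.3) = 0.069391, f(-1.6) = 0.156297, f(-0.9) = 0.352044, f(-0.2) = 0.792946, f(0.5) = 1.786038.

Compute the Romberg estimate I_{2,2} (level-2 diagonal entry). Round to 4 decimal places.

I_{0,0} (trapezoid, 1 panel, h=2.8000): 2.597601
I_{1,0} (trapezoid, 2 panels, h=1.4000): 1.791662
I_{2,0} (trapezoid, 4 panels, h=0.7000): 1.560301
I_{1,1} = 1.791662 + (1.791662 − 2.597601)/3 = 1.523016
I_{2,1} = 1.560301 + (1.560301 − 1.791662)/3 = 1.483181
I_{2,2} = 1.483181 + (1.483181 − 1.523016)/15 = 1.480525

1.4805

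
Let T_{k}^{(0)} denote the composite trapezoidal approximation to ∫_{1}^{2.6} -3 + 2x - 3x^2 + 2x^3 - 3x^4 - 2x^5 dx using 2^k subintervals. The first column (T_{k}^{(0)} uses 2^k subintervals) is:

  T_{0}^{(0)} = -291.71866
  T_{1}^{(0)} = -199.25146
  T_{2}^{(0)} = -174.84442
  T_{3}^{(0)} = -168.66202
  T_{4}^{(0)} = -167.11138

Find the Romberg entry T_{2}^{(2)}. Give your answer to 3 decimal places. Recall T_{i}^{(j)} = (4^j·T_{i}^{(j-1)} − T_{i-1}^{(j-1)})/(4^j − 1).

Richardson extrapolation on the trapezoidal column (denominator 4−1=3):
T_{1}^{(1)} = (4·(-199.25146) − (-291.71866)) / 3 = -168.42906
T_{2}^{(1)} = -174.84442 + (-174.84442 − (-199.25146))/3 = -166.70874
T_{2}^{(2)} = -166.70874 + (-166.70874 − (-168.42906))/15 = -166.59405
(Column j=1 coincides with Simpson's rule on the same nodes.)

-166.594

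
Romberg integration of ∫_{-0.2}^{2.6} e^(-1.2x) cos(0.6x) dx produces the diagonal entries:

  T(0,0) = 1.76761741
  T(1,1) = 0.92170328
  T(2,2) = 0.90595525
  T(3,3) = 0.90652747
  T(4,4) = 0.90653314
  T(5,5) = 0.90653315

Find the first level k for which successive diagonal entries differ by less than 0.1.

k = 2

|T(1,1) − T(0,0)| = 0.84591413 ≥ 0.1
|T(2,2) − T(1,1)| = 0.01574803 < 0.1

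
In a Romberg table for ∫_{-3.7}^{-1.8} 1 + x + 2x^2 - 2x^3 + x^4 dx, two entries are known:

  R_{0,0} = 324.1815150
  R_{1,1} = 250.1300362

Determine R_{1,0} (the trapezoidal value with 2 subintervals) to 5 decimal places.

From R_{1,1} = (4·R_{1,0} − R_{0,0})/3, solve for R_{1,0}:
4·R_{1,0} = 3·250.1300362 + 324.1815150 = 1074.5716236
R_{1,0} = 268.6429059

268.64291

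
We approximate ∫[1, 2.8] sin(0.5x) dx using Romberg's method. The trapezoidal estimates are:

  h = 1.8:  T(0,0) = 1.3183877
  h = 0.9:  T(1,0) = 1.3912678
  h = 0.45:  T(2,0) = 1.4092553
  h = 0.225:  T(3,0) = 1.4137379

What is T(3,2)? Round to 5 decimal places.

1.41523

Richardson extrapolation on the trapezoidal column (denominator 4−1=3):
T(2,1) = (4·1.4092553 − 1.3912678) / 3 = 1.4152511
T(3,1) = 1.4137379 + (1.4137379 − 1.4092553)/3 = 1.4152321
T(3,2) = (16·1.4152321 − 1.4152511) / 15 = 1.4152308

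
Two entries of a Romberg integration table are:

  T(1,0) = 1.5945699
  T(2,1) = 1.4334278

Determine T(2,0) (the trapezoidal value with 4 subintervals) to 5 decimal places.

1.47371

From T(2,1) = (4·T(2,0) − T(1,0))/3, solve for T(2,0):
4·T(2,0) = 3·1.4334278 + 1.5945699 = 5.8948533
T(2,0) = 1.4737133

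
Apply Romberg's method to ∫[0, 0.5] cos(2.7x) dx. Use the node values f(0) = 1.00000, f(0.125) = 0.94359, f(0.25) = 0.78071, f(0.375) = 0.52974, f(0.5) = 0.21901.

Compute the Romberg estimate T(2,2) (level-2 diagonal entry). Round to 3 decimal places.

T(0,0) (trapezoid, 1 panel, h=0.5000): 0.30475
T(1,0) (trapezoid, 2 panels, h=0.2500): 0.34755
T(2,0) (trapezoid, 4 panels, h=0.1250): 0.35794
T(1,1) = 0.34755 + (0.34755 − 0.30475)/3 = 0.36182
T(2,1) = 0.35794 + (0.35794 − 0.34755)/3 = 0.36140
T(2,2) = 0.36140 + (0.36140 − 0.36182)/15 = 0.36137

0.361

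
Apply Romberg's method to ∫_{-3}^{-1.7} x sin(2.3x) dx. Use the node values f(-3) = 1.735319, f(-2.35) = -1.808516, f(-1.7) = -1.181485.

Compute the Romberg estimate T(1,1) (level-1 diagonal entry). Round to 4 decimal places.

T(0,0) (trapezoid, 1 panel, h=1.3000): 0.359992
T(1,0) (trapezoid, 2 panels, h=0.6500): -0.995539
T(1,1) = -0.995539 + (-0.995539 − 0.359992)/3 = -1.447383

-1.4474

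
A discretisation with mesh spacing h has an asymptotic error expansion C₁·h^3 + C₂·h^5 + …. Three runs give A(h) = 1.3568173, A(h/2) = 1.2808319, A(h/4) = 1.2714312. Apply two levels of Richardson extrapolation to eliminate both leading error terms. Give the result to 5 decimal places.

1.27009

First eliminate the h^3 term (factor 2^3 = 8):
  B₁ = (8·1.2808319 − 1.3568173)/7 = 1.2699768
  B₂ = (8·1.2714312 − 1.2808319)/7 = 1.2700882
Then eliminate the h^5 term (factor 2^5 = 32):
  (32·1.2700882 − 1.2699768)/31 = 1.2700918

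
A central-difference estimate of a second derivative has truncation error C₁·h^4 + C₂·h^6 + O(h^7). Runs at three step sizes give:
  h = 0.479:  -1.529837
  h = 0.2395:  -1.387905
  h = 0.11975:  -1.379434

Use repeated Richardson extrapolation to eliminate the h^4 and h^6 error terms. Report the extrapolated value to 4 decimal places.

First eliminate the h^4 term (factor 2^4 = 16):
  B₁ = (16·(-1.387905) − (-1.529837))/15 = -1.378443
  B₂ = (16·(-1.379434) − (-1.387905))/15 = -1.378869
Then eliminate the h^6 term (factor 2^6 = 64):
  (64·(-1.378869) − (-1.378443))/63 = -1.378876

-1.3789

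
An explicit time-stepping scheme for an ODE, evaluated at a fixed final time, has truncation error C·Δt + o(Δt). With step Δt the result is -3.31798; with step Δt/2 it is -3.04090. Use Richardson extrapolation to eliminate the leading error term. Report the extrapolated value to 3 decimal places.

The leading error scales as Δt; refining by a factor of 2 reduces it by 2^1 = 2.
Extrapolated value = (2·A(Δt/2) − A(Δt)) / (2 − 1)
= (2·(-3.04090) − (-3.31798)) / 1
= -2.76382 / 1 = -2.76382

-2.764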